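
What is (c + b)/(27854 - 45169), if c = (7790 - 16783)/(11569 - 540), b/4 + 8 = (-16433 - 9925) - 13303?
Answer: 1750046597/190967135 ≈ 9.1641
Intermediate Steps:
b = -158676 (b = -32 + 4*((-16433 - 9925) - 13303) = -32 + 4*(-26358 - 13303) = -32 + 4*(-39661) = -32 - 158644 = -158676)
c = -8993/11029 ≈ -0.81540
(c + b)/(27854 - 45169) = (-8993/11029 - 158676)/(27854 - 45169) = -1750046597/11029/(-17315) = -1750046597/11029*(-1/17315) = 1750046597/190967135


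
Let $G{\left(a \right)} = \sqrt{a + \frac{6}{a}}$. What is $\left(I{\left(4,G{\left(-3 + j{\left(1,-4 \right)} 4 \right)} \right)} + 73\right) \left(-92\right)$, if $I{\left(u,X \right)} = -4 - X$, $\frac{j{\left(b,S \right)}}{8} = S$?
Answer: $-6348 + \frac{92 i \sqrt{2248877}}{131} \approx -6348.0 + 1053.2 i$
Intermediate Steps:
$j{\left(b,S \right)} = 8 S$
$\left(I{\left(4,G{\left(-3 + j{\left(1,-4 \right)} 4 \right)} \right)} + 73\right) \left(-92\right) = \left(\left(-4 - \sqrt{\left(-3 + 8 \left(-4\right) 4\right) + \frac{6}{-3 + 8 \left(-4\right) 4}}\right) + 73\right) \left(-92\right) = \left(\left(-4 - \sqrt{\left(-3 - 128\right) + \frac{6}{-3 - 128}}\right) + 73\right) \left(-92\right) = \left(\left(-4 - \sqrt{-131 + \frac{6}{-131}}\right) + 73\right) \left(-92\right) = \left(\left(-4 - \sqrt{-131 + 6 \left(- \frac{1}{131}\right)}\right) + 73\right) \left(-92\right) = \left(\left(-4 - \sqrt{-131 - \frac{6}{131}}\right) + 73\right) \left(-92\right) = \left(\left(-4 - \sqrt{- \frac{17167}{131}}\right) + 73\right) \left(-92\right) = \left(\left(-4 - \frac{i \sqrt{2248877}}{131}\right) + 73\right) \left(-92\right) = \left(69 - \frac{i \sqrt{2248877}}{131}\right) \left(-92\right) = -6348 + \frac{92 i \sqrt{2248877}}{131}$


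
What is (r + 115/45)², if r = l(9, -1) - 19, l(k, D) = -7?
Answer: 44521/81 ≈ 549.64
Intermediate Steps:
r = -26 (r = -7 - 19 = -26)
(r + 115/45)² = (-26 + 115/45)² = (-26 + 115*(1/45))² = (-26 + 23/9)² = (-211/9)² = 44521/81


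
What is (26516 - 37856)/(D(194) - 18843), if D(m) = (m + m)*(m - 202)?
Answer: 11340/21947 ≈ 0.51670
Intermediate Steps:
D(m) = 2*m*(-202 + m) (D(m) = (2*m)*(-202 + m) = 2*m*(-202 + m))
(26516 - 37856)/(D(194) - 18843) = (26516 - 37856)/(2*194*(-202 + 194) - 18843) = -11340/(2*194*(-8) - 18843) = -11340/(-3104 - 18843) = -11340/(-21947) = -11340*(-1/21947) = 11340/21947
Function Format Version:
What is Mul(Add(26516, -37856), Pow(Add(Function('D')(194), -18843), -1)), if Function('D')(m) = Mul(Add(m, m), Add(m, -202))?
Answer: Rational(11340, 21947) ≈ 0.51670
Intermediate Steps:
Function('D')(m) = Mul(2, m, Add(-202, m)) (Function('D')(m) = Mul(Mul(2, m), Add(-202, m)) = Mul(2, m, Add(-202, m)))
Mul(Add(26516, -37856), Pow(Add(Function('D')(194), -18843), -1)) = Mul(Add(26516, -37856), Pow(Add(Mul(2, 194, Add(-202, 194)), -18843), -1)) = Mul(-11340, Pow(Add(Mul(2, 194, -8), -18843), -1)) = Mul(-11340, Pow(Add(-3104, -18843), -1)) = Mul(-11340, Pow(-21947, -1)) = Mul(-11340, Rational(-1, 21947)) = Rational(11340, 21947)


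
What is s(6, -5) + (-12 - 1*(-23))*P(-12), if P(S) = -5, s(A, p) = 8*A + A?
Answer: -1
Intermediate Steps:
s(A, p) = 9*A
s(6, -5) + (-12 - 1*(-23))*P(-12) = 9*6 + (-12 - 1*(-23))*(-5) = 54 + (-12 + 23)*(-5) = 54 + 11*(-5) = 54 - 55 = -1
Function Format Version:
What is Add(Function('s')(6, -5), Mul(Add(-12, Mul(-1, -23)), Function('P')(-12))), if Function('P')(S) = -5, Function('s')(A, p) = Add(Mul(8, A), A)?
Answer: -1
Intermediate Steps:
Function('s')(A, p) = Mul(9, A)
Add(Function('s')(6, -5), Mul(Add(-12, Mul(-1, -23)), Function('P')(-12))) = Add(Mul(9, 6), Mul(Add(-12, Mul(-1, -23)), -5)) = Add(54, Mul(Add(-12, 23), -5)) = Add(54, Mul(11, -5)) = Add(54, -55) = -1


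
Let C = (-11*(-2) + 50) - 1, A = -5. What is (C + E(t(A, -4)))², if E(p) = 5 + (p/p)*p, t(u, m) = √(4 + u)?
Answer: (76 + I)² ≈ 5775.0 + 152.0*I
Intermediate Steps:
E(p) = 5 + p (E(p) = 5 + 1*p = 5 + p)
C = 71 (C = (22 + 50) - 1 = 72 - 1 = 71)
(C + E(t(A, -4)))² = (71 + (5 + √(4 - 5)))² = (71 + (5 + √(-1)))² = (71 + (5 + I))² = (76 + I)²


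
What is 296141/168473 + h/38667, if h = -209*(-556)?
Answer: 31028120539/6514345491 ≈ 4.7630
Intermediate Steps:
h = 116204
296141/168473 + h/38667 = 296141/168473 + 116204/38667 = 31028120539/6514345491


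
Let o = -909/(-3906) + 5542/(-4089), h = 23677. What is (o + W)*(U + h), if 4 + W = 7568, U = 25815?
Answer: 332122965803450/887313 ≈ 3.7430e+8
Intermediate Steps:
W = 7564 (W = -4 + 7568 = 7564)
o = -1992239/1774626 (o = -909*(-1/3906) + 5542*(-1/4089) = 101/434 - 5542/4089 = -1992239/1774626 ≈ -1.1226)
(o + W)*(U + h) = (-1992239/1774626 + 7564)*(25815 + 23677) = (13421278825/1774626)*49492 = 332122965803450/887313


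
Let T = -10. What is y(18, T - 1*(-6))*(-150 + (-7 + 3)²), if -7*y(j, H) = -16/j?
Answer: -1072/63 ≈ -17.016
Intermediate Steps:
y(j, H) = 16/(7*j) (y(j, H) = -(-16)/(7*j) = 16/(7*j))
y(18, T - 1*(-6))*(-150 + (-7 + 3)²) = ((16/7)/18)*(-150 + (-7 + 3)²) = ((16/7)*(1/18))*(-150 + (-4)²) = 8*(-150 + 16)/63 = (8/63)*(-134) = -1072/63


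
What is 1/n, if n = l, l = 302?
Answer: 1/302 ≈ 0.0033113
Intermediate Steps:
n = 302
1/n = 1/302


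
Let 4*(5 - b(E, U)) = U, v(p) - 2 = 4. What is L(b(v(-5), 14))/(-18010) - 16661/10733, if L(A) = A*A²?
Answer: -2400806671/1546410640 ≈ -1.5525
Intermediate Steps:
v(p) = 6 (v(p) = 2 + 4 = 6)
b(E, U) = 5 - U/4
L(A) = A³
L(b(v(-5), 14))/(-18010) - 16661/10733 = (5 - ¼*14)³/(-18010) - 16661/10733 = (5 - 7/2)³*(-1/18010) - 16661*1/10733 = (3/2)³*(-1/18010) - 16661/10733 = (27/8)*(-1/18010) - 16661/10733 = -27/144080 - 16661/10733 = -2400806671/1546410640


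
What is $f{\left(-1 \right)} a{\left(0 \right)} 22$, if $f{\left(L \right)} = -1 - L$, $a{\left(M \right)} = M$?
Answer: $0$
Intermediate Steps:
$f{\left(-1 \right)} a{\left(0 \right)} 22 = \left(-1 - -1\right) 0 \cdot 22 = \left(-1 + 1\right) 0 \cdot 22 = 0 \cdot 0 \cdot 22 = 0 \cdot 22 = 0$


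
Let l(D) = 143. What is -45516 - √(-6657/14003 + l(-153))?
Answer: -45516 - 2*√6986698829/14003 ≈ -45528.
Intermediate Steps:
-45516 - √(-6657/14003 + l(-153)) = -45516 - √(-6657/14003 + 143) = -45516 - √(1995772/14003) = -45516 - 2*√6986698829/14003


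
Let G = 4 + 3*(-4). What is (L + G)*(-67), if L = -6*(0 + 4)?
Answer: 2144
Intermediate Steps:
G = -8 (G = 4 - 12 = -8)
L = -24 (L = -6*4 = -24)
(L + G)*(-67) = (-24 - 8)*(-67) = -32*(-67) = 2144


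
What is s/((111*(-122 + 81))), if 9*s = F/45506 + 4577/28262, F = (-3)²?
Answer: -52133830/13169245934637 ≈ -3.9588e-6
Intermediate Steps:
F = 9
s = 52133830/2893703787 (s = (9/45506 + 4577/28262)/9 = (⅑)*(52133830/321522643) = 52133830/2893703787 ≈ 0.018016)
s/((111*(-122 + 81))) = 52133830/(2893703787*((111*(-122 + 81)))) = 52133830/(2893703787*((111*(-41)))) = (52133830/2893703787)/(-4551) = (52133830/2893703787)*(-1/4551) = -52133830/13169245934637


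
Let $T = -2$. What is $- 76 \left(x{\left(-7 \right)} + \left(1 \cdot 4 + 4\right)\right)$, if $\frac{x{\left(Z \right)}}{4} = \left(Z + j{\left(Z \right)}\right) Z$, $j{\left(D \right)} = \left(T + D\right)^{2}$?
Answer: $156864$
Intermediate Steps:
$j{\left(D \right)} = \left(-2 + D\right)^{2}$
$x{\left(Z \right)} = 4 Z \left(Z + \left(-2 + Z\right)^{2}\right)$ ($x{\left(Z \right)} = 4 \left(Z + \left(-2 + Z\right)^{2}\right) Z = 4 Z \left(Z + \left(-2 + Z\right)^{2}\right)$)
$- 76 \left(x{\left(-7 \right)} + \left(1 \cdot 4 + 4\right)\right) = - 76 \left(4 \left(-7\right) \left(-7 + \left(-2 - 7\right)^{2}\right) + \left(1 \cdot 4 + 4\right)\right) = - 76 \left(4 \left(-7\right) \left(-7 + \left(-9\right)^{2}\right) + \left(4 + 4\right)\right) = - 76 \left(4 \left(-7\right) \left(-7 + 81\right) + 8\right) = - 76 \left(4 \left(-7\right) 74 + 8\right) = - 76 \left(-2072 + 8\right) = \left(-76\right) \left(-2064\right) = 156864$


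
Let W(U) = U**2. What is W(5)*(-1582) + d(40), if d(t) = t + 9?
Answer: -39501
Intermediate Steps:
d(t) = 9 + t
W(5)*(-1582) + d(40) = 5**2*(-1582) + (9 + 40) = 25*(-1582) + 49 = -39550 + 49 = -39501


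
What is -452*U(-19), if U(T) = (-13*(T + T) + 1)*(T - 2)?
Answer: 4698540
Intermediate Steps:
U(T) = (1 - 26*T)*(-2 + T) (U(T) = (-26*T + 1)*(-2 + T) = (1 - 26*T)*(-2 + T))
-452*U(-19) = -452*(-2 - 26*(-19)**2 + 53*(-19)) = -452*(-2 - 26*361 - 1007) = -452*(-2 - 9386 - 1007) = -452*(-10395) = 4698540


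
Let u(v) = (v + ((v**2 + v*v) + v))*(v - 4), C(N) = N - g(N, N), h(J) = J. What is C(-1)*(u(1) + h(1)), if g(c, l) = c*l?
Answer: 22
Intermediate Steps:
C(N) = N - N**2 (C(N) = N - N*N = N - N**2)
u(v) = (-4 + v)*(2*v + 2*v**2) (u(v) = (v + ((v**2 + v**2) + v))*(-4 + v) = (v + (2*v**2 + v))*(-4 + v) = (v + (v + 2*v**2))*(-4 + v) = (2*v + 2*v**2)*(-4 + v) = (-4 + v)*(2*v + 2*v**2))
C(-1)*(u(1) + h(1)) = (-(1 - 1*(-1)))*(2*1*(-4 + 1**2 - 3*1) + 1) = (-(1 + 1))*(2*1*(-4 + 1 - 3) + 1) = (-1*2)*(2*1*(-6) + 1) = -2*(-12 + 1) = -2*(-11) = 22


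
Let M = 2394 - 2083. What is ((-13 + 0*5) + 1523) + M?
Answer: 1821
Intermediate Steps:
M = 311
((-13 + 0*5) + 1523) + M = ((-13 + 0*5) + 1523) + 311 = ((-13 + 0) + 1523) + 311 = (-13 + 1523) + 311 = 1510 + 311 = 1821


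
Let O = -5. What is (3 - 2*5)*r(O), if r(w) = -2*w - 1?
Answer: -63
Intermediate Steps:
r(w) = -1 - 2*w
(3 - 2*5)*r(O) = (3 - 2*5)*(-1 - 2*(-5)) = (3 - 10)*(-1 + 10) = -7*9 = -63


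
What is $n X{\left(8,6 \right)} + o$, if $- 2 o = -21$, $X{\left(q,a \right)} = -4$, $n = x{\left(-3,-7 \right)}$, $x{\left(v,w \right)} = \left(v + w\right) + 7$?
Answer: $\frac{45}{2} \approx 22.5$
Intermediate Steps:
$x{\left(v,w \right)} = 7 + v + w$
$n = -3$ ($n = 7 - 3 - 7 = -3$)
$o = \frac{21}{2}$ ($o = \left(- \frac{1}{2}\right) \left(-21\right) = \frac{21}{2} \approx 10.5$)
$n X{\left(8,6 \right)} + o = \left(-3\right) \left(-4\right) + \frac{21}{2} = 12 + \frac{21}{2} = \frac{45}{2}$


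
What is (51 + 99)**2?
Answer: 22500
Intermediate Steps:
(51 + 99)**2 = 150**2 = 22500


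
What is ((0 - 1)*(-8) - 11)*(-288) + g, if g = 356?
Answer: 1220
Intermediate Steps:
((0 - 1)*(-8) - 11)*(-288) + g = ((0 - 1)*(-8) - 11)*(-288) + 356 = (-1*(-8) - 11)*(-288) + 356 = (8 - 11)*(-288) + 356 = -3*(-288) + 356 = 864 + 356 = 1220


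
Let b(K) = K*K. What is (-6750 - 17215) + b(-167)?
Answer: 3924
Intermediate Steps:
b(K) = K²
(-6750 - 17215) + b(-167) = (-6750 - 17215) + (-167)² = -23965 + 27889 = 3924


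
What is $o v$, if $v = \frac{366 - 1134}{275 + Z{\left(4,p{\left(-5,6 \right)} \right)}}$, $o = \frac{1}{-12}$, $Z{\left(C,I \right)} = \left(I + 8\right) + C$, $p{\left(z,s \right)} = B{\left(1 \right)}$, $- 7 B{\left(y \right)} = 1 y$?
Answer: $\frac{56}{251} \approx 0.22311$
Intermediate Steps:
$B{\left(y \right)} = - \frac{y}{7}$ ($B{\left(y \right)} = - \frac{1 y}{7} = - \frac{y}{7}$)
$p{\left(z,s \right)} = - \frac{1}{7}$ ($p{\left(z,s \right)} = \left(- \frac{1}{7}\right) 1 = - \frac{1}{7}$)
$Z{\left(C,I \right)} = 8 + C + I$ ($Z{\left(C,I \right)} = \left(8 + I\right) + C = 8 + C + I$)
$o = - \frac{1}{12} \approx -0.083333$
$v = - \frac{672}{251}$ ($v = \frac{366 - 1134}{275 + \left(8 + 4 - \frac{1}{7}\right)} = - \frac{768}{275 + \frac{83}{7}} = - \frac{768}{\frac{2008}{7}} = \left(-768\right) \frac{7}{2008} = - \frac{672}{251} \approx -2.6773$)
$o v = \left(- \frac{1}{12}\right) \left(- \frac{672}{251}\right) = \frac{56}{251}$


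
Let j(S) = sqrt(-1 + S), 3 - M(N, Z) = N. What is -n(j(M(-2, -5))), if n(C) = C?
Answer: -2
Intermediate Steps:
M(N, Z) = 3 - N
-n(j(M(-2, -5))) = -sqrt(-1 + (3 - 1*(-2))) = -sqrt(-1 + (3 + 2)) = -sqrt(-1 + 5) = -sqrt(4) = -1*2 = -2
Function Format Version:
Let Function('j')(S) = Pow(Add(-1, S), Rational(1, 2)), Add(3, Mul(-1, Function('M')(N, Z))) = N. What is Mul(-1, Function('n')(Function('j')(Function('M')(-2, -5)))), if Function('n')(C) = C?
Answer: -2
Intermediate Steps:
Function('M')(N, Z) = Add(3, Mul(-1, N))
Mul(-1, Function('n')(Function('j')(Function('M')(-2, -5)))) = Mul(-1, Pow(Add(-1, Add(3, Mul(-1, -2))), Rational(1, 2))) = Mul(-1, Pow(Add(-1, Add(3, 2)), Rational(1, 2))) = Mul(-1, Pow(Add(-1, 5), Rational(1, 2))) = Mul(-1, Pow(4, Rational(1, 2))) = Mul(-1, 2) = -2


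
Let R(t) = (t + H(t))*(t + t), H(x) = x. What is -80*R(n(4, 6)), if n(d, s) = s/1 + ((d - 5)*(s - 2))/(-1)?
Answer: -32000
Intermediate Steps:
n(d, s) = s - (-5 + d)*(-2 + s) (n(d, s) = s*1 + ((-5 + d)*(-2 + s))*(-1) = s - (-5 + d)*(-2 + s))
R(t) = 4*t² (R(t) = (t + t)*(t + t) = (2*t)*(2*t) = 4*t²)
-80*R(n(4, 6)) = -320*(-10 + 2*4 + 6*6 - 1*4*6)² = -320*(-10 + 8 + 36 - 24)² = -320*10² = -320*100 = -80*400 = -32000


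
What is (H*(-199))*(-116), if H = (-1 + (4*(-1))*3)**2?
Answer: 3901196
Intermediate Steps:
H = 169 (H = (-1 - 4*3)**2 = (-1 - 12)**2 = (-13)**2 = 169)
(H*(-199))*(-116) = (169*(-199))*(-116) = -33631*(-116) = 3901196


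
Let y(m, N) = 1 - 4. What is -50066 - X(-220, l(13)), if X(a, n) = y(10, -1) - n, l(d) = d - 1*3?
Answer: -50053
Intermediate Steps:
l(d) = -3 + d (l(d) = d - 3 = -3 + d)
y(m, N) = -3
X(a, n) = -3 - n
-50066 - X(-220, l(13)) = -50066 - (-3 - (-3 + 13)) = -50066 - (-3 - 1*10) = -50066 - (-3 - 10) = -50066 - 1*(-13) = -50066 + 13 = -50053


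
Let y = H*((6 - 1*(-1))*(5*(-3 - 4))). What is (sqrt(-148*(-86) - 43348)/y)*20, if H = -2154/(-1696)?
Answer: -6784*I*sqrt(7655)/52773 ≈ -11.247*I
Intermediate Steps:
H = 1077/848 (H = -2154*(-1/1696) = 1077/848 ≈ 1.2700)
y = -263865/848 (y = 1077*((6 - 1*(-1))*(5*(-3 - 4)))/848 = 1077*((6 + 1)*(5*(-7)))/848 = 1077*(7*(-35))/848 = (1077/848)*(-245) = -263865/848 ≈ -311.16)
(sqrt(-148*(-86) - 43348)/y)*20 = (sqrt(-148*(-86) - 43348)/(-263865/848))*20 = (sqrt(12728 - 43348)*(-848/263865))*20 = (sqrt(-30620)*(-848/263865))*20 = ((2*I*sqrt(7655))*(-848/263865))*20 = -1696*I*sqrt(7655)/263865*20 = -6784*I*sqrt(7655)/52773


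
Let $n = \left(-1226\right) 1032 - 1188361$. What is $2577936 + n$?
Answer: $124343$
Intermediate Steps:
$n = -2453593$ ($n = -1265232 - 1188361 = -2453593$)
$2577936 + n = 2577936 - 2453593 = 124343$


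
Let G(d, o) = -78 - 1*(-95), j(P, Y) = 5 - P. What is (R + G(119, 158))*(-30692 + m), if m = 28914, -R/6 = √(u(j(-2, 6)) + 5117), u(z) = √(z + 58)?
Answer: -30226 + 10668*√(5117 + √65) ≈ 7.3349e+5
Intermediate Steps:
u(z) = √(58 + z)
G(d, o) = 17 (G(d, o) = -78 + 95 = 17)
R = -6*√(5117 + √65) (R = -6*√(√(58 + (5 - 1*(-2))) + 5117) = -6*√(√(58 + (5 + 2)) + 5117) = -6*√(√(58 + 7) + 5117) = -6*√(√65 + 5117) = -6*√(5117 + √65) ≈ -429.54)
(R + G(119, 158))*(-30692 + m) = (-6*√(5117 + √65) + 17)*(-30692 + 28914) = (17 - 6*√(5117 + √65))*(-1778) = -30226 + 10668*√(5117 + √65)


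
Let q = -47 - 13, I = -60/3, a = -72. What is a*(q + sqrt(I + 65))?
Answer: 4320 - 216*sqrt(5) ≈ 3837.0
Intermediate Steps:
I = -20 (I = -60*1/3 = -20)
q = -60
a*(q + sqrt(I + 65)) = -72*(-60 + sqrt(-20 + 65)) = -72*(-60 + sqrt(45)) = -72*(-60 + 3*sqrt(5)) = 4320 - 216*sqrt(5)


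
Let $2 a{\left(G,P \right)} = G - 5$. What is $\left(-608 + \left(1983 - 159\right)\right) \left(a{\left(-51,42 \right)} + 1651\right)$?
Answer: $1973568$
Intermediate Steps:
$a{\left(G,P \right)} = - \frac{5}{2} + \frac{G}{2}$ ($a{\left(G,P \right)} = \frac{G - 5}{2} = \frac{-5 + G}{2} = - \frac{5}{2} + \frac{G}{2}$)
$\left(-608 + \left(1983 - 159\right)\right) \left(a{\left(-51,42 \right)} + 1651\right) = \left(-608 + \left(1983 - 159\right)\right) \left(\left(- \frac{5}{2} + \frac{1}{2} \left(-51\right)\right) + 1651\right) = \left(-608 + 1824\right) \left(\left(- \frac{5}{2} - \frac{51}{2}\right) + 1651\right) = 1216 \left(-28 + 1651\right) = 1216 \cdot 1623 = 1973568$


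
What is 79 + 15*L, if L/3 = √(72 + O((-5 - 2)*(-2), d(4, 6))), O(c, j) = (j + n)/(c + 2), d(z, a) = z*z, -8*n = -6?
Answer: 79 + 225*√187/8 ≈ 463.60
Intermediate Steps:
n = ¾ (n = -⅛*(-6) = ¾ ≈ 0.75000)
d(z, a) = z²
O(c, j) = (¾ + j)/(2 + c) (O(c, j) = (j + ¾)/(c + 2) = (¾ + j)/(2 + c))
L = 15*√187/8 (L = 3*√(72 + (¾ + 4²)/(2 + (-5 - 2)*(-2))) = 3*√(72 + (¾ + 16)/(2 - 7*(-2))) = 3*√(72 + (67/4)/(2 + 14)) = 3*√(72 + (67/4)/16) = 3*√(72 + (1/16)*(67/4)) = 3*√(72 + 67/64) = 3*√(4675/64) = 3*(5*√187/8) = 15*√187/8 ≈ 25.640)
79 + 15*L = 79 + 15*(15*√187/8) = 79 + 225*√187/8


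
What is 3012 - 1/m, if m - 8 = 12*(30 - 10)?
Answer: 746975/248 ≈ 3012.0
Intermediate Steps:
m = 248 (m = 8 + 12*(30 - 10) = 8 + 12*20 = 8 + 240 = 248)
3012 - 1/m = 3012 - 1/248 = 746975/248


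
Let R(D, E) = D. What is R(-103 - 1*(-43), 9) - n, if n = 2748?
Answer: -2808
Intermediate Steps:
R(-103 - 1*(-43), 9) - n = (-103 - 1*(-43)) - 1*2748 = (-103 + 43) - 2748 = -60 - 2748 = -2808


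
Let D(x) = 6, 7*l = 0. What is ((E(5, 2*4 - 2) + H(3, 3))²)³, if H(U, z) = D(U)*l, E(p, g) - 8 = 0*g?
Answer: 262144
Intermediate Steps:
l = 0 (l = (⅐)*0 = 0)
E(p, g) = 8 (E(p, g) = 8 + 0*g = 8 + 0 = 8)
H(U, z) = 0 (H(U, z) = 6*0 = 0)
((E(5, 2*4 - 2) + H(3, 3))²)³ = ((8 + 0)²)³ = (8²)³ = 64³ = 262144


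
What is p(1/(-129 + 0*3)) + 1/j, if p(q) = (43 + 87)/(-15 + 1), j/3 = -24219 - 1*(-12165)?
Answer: -335791/36162 ≈ -9.2857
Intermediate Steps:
j = -36162 (j = 3*(-24219 - 1*(-12165)) = 3*(-24219 + 12165) = 3*(-12054) = -36162)
p(q) = -65/7 (p(q) = 130/(-14) = 130*(-1/14) = -65/7)
p(1/(-129 + 0*3)) + 1/j = -65/7 + 1/(-36162) = -65/7 - 1/36162 = -335791/36162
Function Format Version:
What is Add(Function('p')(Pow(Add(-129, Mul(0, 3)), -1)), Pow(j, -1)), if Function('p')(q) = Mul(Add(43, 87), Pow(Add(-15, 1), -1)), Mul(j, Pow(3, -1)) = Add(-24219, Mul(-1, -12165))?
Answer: Rational(-335791, 36162) ≈ -9.2857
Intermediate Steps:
j = -36162 (j = Mul(3, Add(-24219, Mul(-1, -12165))) = Mul(3, Add(-24219, 12165)) = Mul(3, -12054) = -36162)
Function('p')(q) = Rational(-65, 7) (Function('p')(q) = Mul(130, Pow(-14, -1)) = Mul(130, Rational(-1, 14)) = Rational(-65, 7))
Add(Function('p')(Pow(Add(-129, Mul(0, 3)), -1)), Pow(j, -1)) = Add(Rational(-65, 7), Pow(-36162, -1)) = Add(Rational(-65, 7), Rational(-1, 36162)) = Rational(-335791, 36162)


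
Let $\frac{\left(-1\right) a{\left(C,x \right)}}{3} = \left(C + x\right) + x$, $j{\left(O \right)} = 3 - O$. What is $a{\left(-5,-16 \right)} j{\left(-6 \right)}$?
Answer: $999$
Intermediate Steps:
$a{\left(C,x \right)} = - 6 x - 3 C$ ($a{\left(C,x \right)} = - 3 \left(\left(C + x\right) + x\right) = - 3 \left(C + 2 x\right) = - 6 x - 3 C$)
$a{\left(-5,-16 \right)} j{\left(-6 \right)} = \left(\left(-6\right) \left(-16\right) - -15\right) \left(3 - -6\right) = \left(96 + 15\right) \left(3 + 6\right) = 111 \cdot 9 = 999$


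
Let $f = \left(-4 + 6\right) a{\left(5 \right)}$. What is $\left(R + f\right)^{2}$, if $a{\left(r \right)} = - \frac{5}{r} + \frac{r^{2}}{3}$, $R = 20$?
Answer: $\frac{10816}{9} \approx 1201.8$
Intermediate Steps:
$a{\left(r \right)} = - \frac{5}{r} + \frac{r^{2}}{3}$ ($a{\left(r \right)} = - \frac{5}{r} + r^{2} \cdot \frac{1}{3} = - \frac{5}{r} + \frac{r^{2}}{3}$)
$f = \frac{44}{3}$ ($f = \left(-4 + 6\right) \frac{-15 + 5^{3}}{3 \cdot 5} = 2 \cdot \frac{1}{3} \cdot \frac{1}{5} \left(-15 + 125\right) = 2 \cdot \frac{1}{3} \cdot \frac{1}{5} \cdot 110 = 2 \cdot \frac{22}{3} = \frac{44}{3} \approx 14.667$)
$\left(R + f\right)^{2} = \left(20 + \frac{44}{3}\right)^{2} = \left(\frac{104}{3}\right)^{2} = \frac{10816}{9}$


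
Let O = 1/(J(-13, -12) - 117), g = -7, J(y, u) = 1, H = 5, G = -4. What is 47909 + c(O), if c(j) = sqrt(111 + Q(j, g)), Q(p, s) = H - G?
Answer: 47909 + 2*sqrt(30) ≈ 47920.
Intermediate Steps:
O = -1/116 (O = 1/(1 - 117) = 1/(-116) = -1/116 ≈ -0.0086207)
Q(p, s) = 9 (Q(p, s) = 5 - 1*(-4) = 5 + 4 = 9)
c(j) = 2*sqrt(30) (c(j) = sqrt(111 + 9) = sqrt(120) = 2*sqrt(30))
47909 + c(O) = 47909 + 2*sqrt(30)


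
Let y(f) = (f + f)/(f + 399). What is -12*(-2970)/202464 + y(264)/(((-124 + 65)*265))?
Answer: 1709895913/9716402020 ≈ 0.17598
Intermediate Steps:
y(f) = 2*f/(399 + f) (y(f) = (2*f)/(399 + f) = 2*f/(399 + f))
-12*(-2970)/202464 + y(264)/(((-124 + 65)*265)) = -12*(-2970)/202464 + (2*264/(399 + 264))/(((-124 + 65)*265)) = 35640*(1/202464) + (2*264/663)/((-59*265)) = 495/2812 + (2*264*(1/663))/(-15635) = 495/2812 + (176/221)*(-1/15635) = 495/2812 - 176/3455335 = 1709895913/9716402020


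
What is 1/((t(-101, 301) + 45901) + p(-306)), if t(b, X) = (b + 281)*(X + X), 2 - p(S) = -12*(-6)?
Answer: 1/154191 ≈ 6.4855e-6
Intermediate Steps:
p(S) = -70 (p(S) = 2 - (-12)*(-6) = 2 - 1*72 = 2 - 72 = -70)
t(b, X) = 2*X*(281 + b) (t(b, X) = (281 + b)*(2*X) = 2*X*(281 + b))
1/((t(-101, 301) + 45901) + p(-306)) = 1/((2*301*(281 - 101) + 45901) - 70) = 1/((2*301*180 + 45901) - 70) = 1/((108360 + 45901) - 70) = 1/(154261 - 70) = 1/154191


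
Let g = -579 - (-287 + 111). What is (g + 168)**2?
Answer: 55225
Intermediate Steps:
g = -403 (g = -579 - 1*(-176) = -579 + 176 = -403)
(g + 168)**2 = (-403 + 168)**2 = (-235)**2 = 55225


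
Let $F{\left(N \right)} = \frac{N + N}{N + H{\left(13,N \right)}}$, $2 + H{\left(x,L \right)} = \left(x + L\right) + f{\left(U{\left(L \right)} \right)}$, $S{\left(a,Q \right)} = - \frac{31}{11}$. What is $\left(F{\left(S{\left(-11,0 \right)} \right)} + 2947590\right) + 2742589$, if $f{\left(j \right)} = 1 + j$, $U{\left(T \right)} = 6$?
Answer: $\frac{386932141}{68} \approx 5.6902 \cdot 10^{6}$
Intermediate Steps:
$S{\left(a,Q \right)} = - \frac{31}{11}$ ($S{\left(a,Q \right)} = \left(-31\right) \frac{1}{11} = - \frac{31}{11}$)
$H{\left(x,L \right)} = 5 + L + x$ ($H{\left(x,L \right)} = -2 + \left(\left(x + L\right) + \left(1 + 6\right)\right) = -2 + \left(\left(L + x\right) + 7\right) = -2 + \left(7 + L + x\right) = 5 + L + x$)
$F{\left(N \right)} = \frac{2 N}{18 + 2 N}$ ($F{\left(N \right)} = \frac{N + N}{N + \left(5 + N + 13\right)} = \frac{2 N}{N + \left(18 + N\right)} = \frac{2 N}{18 + 2 N}$)
$\left(F{\left(S{\left(-11,0 \right)} \right)} + 2947590\right) + 2742589 = \left(- \frac{31}{11 \left(9 - \frac{31}{11}\right)} + 2947590\right) + 2742589 = \left(- \frac{31}{11 \cdot \frac{68}{11}} + 2947590\right) + 2742589 = \left(\left(- \frac{31}{11}\right) \frac{11}{68} + 2947590\right) + 2742589 = \left(- \frac{31}{68} + 2947590\right) + 2742589 = \frac{200436089}{68} + 2742589 = \frac{386932141}{68}$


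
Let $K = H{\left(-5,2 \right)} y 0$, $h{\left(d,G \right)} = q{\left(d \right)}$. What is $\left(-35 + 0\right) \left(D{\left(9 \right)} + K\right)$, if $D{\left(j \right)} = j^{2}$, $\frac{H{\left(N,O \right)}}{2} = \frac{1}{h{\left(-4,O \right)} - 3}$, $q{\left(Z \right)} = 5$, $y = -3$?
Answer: $-2835$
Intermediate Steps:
$h{\left(d,G \right)} = 5$
$H{\left(N,O \right)} = 1$ ($H{\left(N,O \right)} = \frac{2}{5 - 3} = \frac{2}{2} = 2 \cdot \frac{1}{2} = 1$)
$K = 0$ ($K = 1 \left(-3\right) 0 = \left(-3\right) 0 = 0$)
$\left(-35 + 0\right) \left(D{\left(9 \right)} + K\right) = \left(-35 + 0\right) \left(9^{2} + 0\right) = - 35 \left(81 + 0\right) = \left(-35\right) 81 = -2835$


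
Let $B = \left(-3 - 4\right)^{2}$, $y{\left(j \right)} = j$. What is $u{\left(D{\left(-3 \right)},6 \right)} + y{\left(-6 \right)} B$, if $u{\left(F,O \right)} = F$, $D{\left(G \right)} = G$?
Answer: $-297$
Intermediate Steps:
$B = 49$ ($B = \left(-7\right)^{2} = 49$)
$u{\left(D{\left(-3 \right)},6 \right)} + y{\left(-6 \right)} B = -3 - 294 = -297$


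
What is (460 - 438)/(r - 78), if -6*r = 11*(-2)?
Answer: -66/223 ≈ -0.29596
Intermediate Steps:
r = 11/3 (r = -11*(-2)/6 = -⅙*(-22) = 11/3 ≈ 3.6667)
(460 - 438)/(r - 78) = (460 - 438)/(11/3 - 78) = 22/(-223/3) = 22*(-3/223) = -66/223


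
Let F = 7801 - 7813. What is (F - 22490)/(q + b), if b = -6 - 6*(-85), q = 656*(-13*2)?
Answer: 11251/8276 ≈ 1.3595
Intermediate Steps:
F = -12
q = -17056 (q = 656*(-26) = -17056)
b = 504 (b = -6 + 510 = 504)
(F - 22490)/(q + b) = (-12 - 22490)/(-17056 + 504) = -22502/(-16552) = -22502*(-1/16552) = 11251/8276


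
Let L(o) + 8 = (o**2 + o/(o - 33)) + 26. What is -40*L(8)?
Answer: -16336/5 ≈ -3267.2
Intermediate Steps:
L(o) = 18 + o**2 + o/(-33 + o) (L(o) = -8 + ((o**2 + o/(o - 33)) + 26) = -8 + ((o**2 + o/(-33 + o)) + 26) = -8 + (26 + o**2 + o/(-33 + o)) = 18 + o**2 + o/(-33 + o))
-40*L(8) = -40*(-594 + 8**3 - 33*8**2 + 19*8)/(-33 + 8) = -40*(-594 + 512 - 33*64 + 152)/(-25) = -(-8)*(-594 + 512 - 2112 + 152)/5 = -(-8)*(-2042)/5 = -40*2042/25 = -16336/5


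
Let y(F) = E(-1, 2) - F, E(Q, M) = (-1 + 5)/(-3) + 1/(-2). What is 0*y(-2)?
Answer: 0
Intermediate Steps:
E(Q, M) = -11/6 (E(Q, M) = 4*(-1/3) + 1*(-1/2) = -4/3 - 1/2 = -11/6)
y(F) = -11/6 - F
0*y(-2) = 0*(-11/6 - 1*(-2)) = 0*(-11/6 + 2) = 0*(1/6) = 0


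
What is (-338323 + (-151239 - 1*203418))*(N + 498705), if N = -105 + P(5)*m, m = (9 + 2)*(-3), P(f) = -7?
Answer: -345679906380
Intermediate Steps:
m = -33 (m = 11*(-3) = -33)
N = 126 (N = -105 - 7*(-33) = -105 + 231 = 126)
(-338323 + (-151239 - 1*203418))*(N + 498705) = (-338323 + (-151239 - 1*203418))*(126 + 498705) = (-338323 + (-151239 - 203418))*498831 = (-338323 - 354657)*498831 = -692980*498831 = -345679906380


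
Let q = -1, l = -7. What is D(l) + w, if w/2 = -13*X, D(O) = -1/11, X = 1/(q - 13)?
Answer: 136/77 ≈ 1.7662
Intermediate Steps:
X = -1/14 (X = 1/(-1 - 13) = 1/(-14) = -1/14 ≈ -0.071429)
D(O) = -1/11 (D(O) = -1*1/11 = -1/11)
w = 13/7 (w = 2*(-13*(-1/14)) = 2*(13/14) = 13/7 ≈ 1.8571)
D(l) + w = -1/11 + 13/7 = 136/77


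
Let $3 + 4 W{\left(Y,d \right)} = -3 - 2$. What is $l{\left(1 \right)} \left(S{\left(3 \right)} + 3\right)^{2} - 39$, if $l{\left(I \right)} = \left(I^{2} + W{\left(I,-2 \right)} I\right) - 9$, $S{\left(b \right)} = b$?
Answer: $-399$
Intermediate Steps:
$W{\left(Y,d \right)} = -2$ ($W{\left(Y,d \right)} = - \frac{3}{4} + \frac{-3 - 2}{4} = - \frac{3}{4} + \frac{1}{4} \left(-5\right) = - \frac{3}{4} - \frac{5}{4} = -2$)
$l{\left(I \right)} = -9 + I^{2} - 2 I$ ($l{\left(I \right)} = \left(I^{2} - 2 I\right) - 9 = -9 + I^{2} - 2 I$)
$l{\left(1 \right)} \left(S{\left(3 \right)} + 3\right)^{2} - 39 = \left(-9 + 1^{2} - 2\right) \left(3 + 3\right)^{2} - 39 = \left(-9 + 1 - 2\right) 6^{2} - 39 = \left(-10\right) 36 - 39 = -360 - 39 = -399$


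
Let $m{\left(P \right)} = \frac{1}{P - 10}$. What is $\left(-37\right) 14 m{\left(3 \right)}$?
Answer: $74$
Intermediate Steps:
$m{\left(P \right)} = \frac{1}{-10 + P}$
$\left(-37\right) 14 m{\left(3 \right)} = \frac{\left(-37\right) 14}{-10 + 3} = - \frac{518}{-7} = \left(-518\right) \left(- \frac{1}{7}\right) = 74$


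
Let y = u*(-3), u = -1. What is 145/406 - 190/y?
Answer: -2645/42 ≈ -62.976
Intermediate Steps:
y = 3 (y = -1*(-3) = 3)
145/406 - 190/y = 145/406 - 190/3 = 145*(1/406) - 190*⅓ = 5/14 - 190/3 = -2645/42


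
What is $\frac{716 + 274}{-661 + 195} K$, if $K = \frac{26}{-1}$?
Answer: $\frac{12870}{233} \approx 55.236$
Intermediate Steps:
$K = -26$ ($K = 26 \left(-1\right) = -26$)
$\frac{716 + 274}{-661 + 195} K = \frac{716 + 274}{-661 + 195} \left(-26\right) = \frac{990}{-466} \left(-26\right) = 990 \left(- \frac{1}{466}\right) \left(-26\right) = \left(- \frac{495}{233}\right) \left(-26\right) = \frac{12870}{233}$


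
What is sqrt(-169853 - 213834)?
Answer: I*sqrt(383687) ≈ 619.42*I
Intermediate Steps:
sqrt(-169853 - 213834) = sqrt(-383687) = I*sqrt(383687)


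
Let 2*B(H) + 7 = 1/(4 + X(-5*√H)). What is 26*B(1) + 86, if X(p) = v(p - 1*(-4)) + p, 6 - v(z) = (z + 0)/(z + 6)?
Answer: -5/2 ≈ -2.5000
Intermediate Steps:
v(z) = 6 - z/(6 + z) (v(z) = 6 - (z + 0)/(z + 6) = 6 - z/(6 + z))
X(p) = p + (56 + 5*p)/(10 + p) (X(p) = (36 + 5*(p - 1*(-4)))/(6 + (p - 1*(-4))) + p = (36 + 5*(p + 4))/(6 + (p + 4)) + p = (36 + 5*(4 + p))/(6 + (4 + p)) + p = (36 + (20 + 5*p))/(10 + p) + p = (56 + 5*p)/(10 + p) + p = p + (56 + 5*p)/(10 + p))
B(H) = -7/2 + 1/(2*(4 + (56 - 75*√H + 25*H)/(10 - 5*√H))) (B(H) = -7/2 + 1/(2*(4 + (56 + (-5*√H)² + 15*(-5*√H))/(10 - 5*√H))) = -7/2 + 1/(2*(4 + (56 + 25*H - 75*√H)/(10 - 5*√H))) = -7/2 + 1/(2*(4 + (56 - 75*√H + 25*H)/(10 - 5*√H))))
26*B(1) + 86 = 26*((-662 - 175*1 + 660*√1)/(2*(96 - 95*√1 + 25*1))) + 86 = 26*((-662 - 175 + 660*1)/(2*(96 - 95*1 + 25))) + 86 = 26*((-662 - 175 + 660)/(2*(96 - 95 + 25))) + 86 = 26*((½)*(-177)/26) + 86 = 26*((½)*(1/26)*(-177)) + 86 = 26*(-177/52) + 86 = -177/2 + 86 = -5/2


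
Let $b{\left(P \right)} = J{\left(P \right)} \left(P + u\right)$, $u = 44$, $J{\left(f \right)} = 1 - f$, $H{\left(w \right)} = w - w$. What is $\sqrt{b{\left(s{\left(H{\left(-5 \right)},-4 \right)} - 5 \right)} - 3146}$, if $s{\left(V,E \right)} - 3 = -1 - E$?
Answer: $11 i \sqrt{26} \approx 56.089 i$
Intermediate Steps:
$H{\left(w \right)} = 0$
$s{\left(V,E \right)} = 2 - E$ ($s{\left(V,E \right)} = 3 - \left(1 + E\right) = 2 - E$)
$b{\left(P \right)} = \left(1 - P\right) \left(44 + P\right)$ ($b{\left(P \right)} = \left(1 - P\right) \left(P + 44\right) = \left(1 - P\right) \left(44 + P\right)$)
$\sqrt{b{\left(s{\left(H{\left(-5 \right)},-4 \right)} - 5 \right)} - 3146} = \sqrt{- \left(-1 + \left(\left(2 - -4\right) - 5\right)\right) \left(44 + \left(\left(2 - -4\right) - 5\right)\right) - 3146} = \sqrt{- \left(-1 + \left(\left(2 + 4\right) - 5\right)\right) \left(44 + \left(\left(2 + 4\right) - 5\right)\right) - 3146} = \sqrt{- \left(-1 + \left(6 - 5\right)\right) \left(44 + \left(6 - 5\right)\right) - 3146} = \sqrt{- \left(-1 + 1\right) \left(44 + 1\right) - 3146} = \sqrt{\left(-1\right) 0 \cdot 45 - 3146} = \sqrt{0 - 3146} = \sqrt{-3146} = 11 i \sqrt{26}$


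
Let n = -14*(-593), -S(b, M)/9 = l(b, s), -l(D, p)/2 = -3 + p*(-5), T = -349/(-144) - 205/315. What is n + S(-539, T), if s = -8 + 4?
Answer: 8608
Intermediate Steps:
s = -4
T = 1787/1008 (T = -349*(-1/144) - 205*1/315 = 349/144 - 41/63 = 1787/1008 ≈ 1.7728)
l(D, p) = 6 + 10*p (l(D, p) = -2*(-3 + p*(-5)) = -2*(-3 - 5*p) = 6 + 10*p)
S(b, M) = 306 (S(b, M) = -9*(6 + 10*(-4)) = -9*(6 - 40) = -9*(-34) = 306)
n = 8302
n + S(-539, T) = 8302 + 306 = 8608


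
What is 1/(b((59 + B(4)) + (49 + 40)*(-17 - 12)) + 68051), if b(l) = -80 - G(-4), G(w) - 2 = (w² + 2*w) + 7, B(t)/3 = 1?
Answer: 1/67954 ≈ 1.4716e-5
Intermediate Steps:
B(t) = 3 (B(t) = 3*1 = 3)
G(w) = 9 + w² + 2*w (G(w) = 2 + ((w² + 2*w) + 7) = 2 + (7 + w² + 2*w) = 9 + w² + 2*w)
b(l) = -97 (b(l) = -80 - (9 + (-4)² + 2*(-4)) = -80 - (9 + 16 - 8) = -80 - 1*17 = -80 - 17 = -97)
1/(b((59 + B(4)) + (49 + 40)*(-17 - 12)) + 68051) = 1/(-97 + 68051) = 1/67954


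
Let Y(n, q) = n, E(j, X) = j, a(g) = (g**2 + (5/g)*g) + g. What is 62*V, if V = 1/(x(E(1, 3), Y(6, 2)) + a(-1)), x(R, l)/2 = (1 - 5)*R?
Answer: -62/3 ≈ -20.667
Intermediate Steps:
a(g) = 5 + g + g**2 (a(g) = (g**2 + 5) + g = (5 + g**2) + g = 5 + g + g**2)
x(R, l) = -8*R (x(R, l) = 2*((1 - 5)*R) = 2*(-4*R) = -8*R)
V = -1/3 (V = 1/(-8*1 + (5 - 1 + (-1)**2)) = 1/(-8 + (5 - 1 + 1)) = 1/(-8 + 5) = 1/(-3) = -1/3 ≈ -0.33333)
62*V = 62*(-1/3) = -62/3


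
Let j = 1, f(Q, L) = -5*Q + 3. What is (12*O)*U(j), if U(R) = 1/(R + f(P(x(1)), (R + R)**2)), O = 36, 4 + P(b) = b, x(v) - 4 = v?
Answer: -432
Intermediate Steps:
x(v) = 4 + v
P(b) = -4 + b
f(Q, L) = 3 - 5*Q
U(R) = 1/(-2 + R) (U(R) = 1/(R + (3 - 5*(-4 + (4 + 1)))) = 1/(R + (3 - 5*(-4 + 5))) = 1/(R + (3 - 5*1)) = 1/(R + (3 - 5)) = 1/(R - 2) = 1/(-2 + R))
(12*O)*U(j) = (12*36)/(-2 + 1) = 432/(-1) = 432*(-1) = -432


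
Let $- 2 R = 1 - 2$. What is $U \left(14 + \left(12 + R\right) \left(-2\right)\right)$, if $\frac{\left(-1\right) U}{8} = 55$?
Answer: $4840$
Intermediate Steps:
$U = -440$ ($U = \left(-8\right) 55 = -440$)
$R = \frac{1}{2}$ ($R = - \frac{1 - 2}{2} = \left(- \frac{1}{2}\right) \left(-1\right) = \frac{1}{2} \approx 0.5$)
$U \left(14 + \left(12 + R\right) \left(-2\right)\right) = - 440 \left(14 + \left(12 + \frac{1}{2}\right) \left(-2\right)\right) = - 440 \left(14 + \frac{25}{2} \left(-2\right)\right) = - 440 \left(14 - 25\right) = \left(-440\right) \left(-11\right) = 4840$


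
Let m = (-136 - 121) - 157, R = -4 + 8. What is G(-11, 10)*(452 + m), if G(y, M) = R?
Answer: 152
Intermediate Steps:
R = 4
G(y, M) = 4
m = -414 (m = -257 - 157 = -414)
G(-11, 10)*(452 + m) = 4*(452 - 414) = 4*38 = 152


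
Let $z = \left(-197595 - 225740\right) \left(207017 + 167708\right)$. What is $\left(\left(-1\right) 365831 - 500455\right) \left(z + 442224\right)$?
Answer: $137422210310742186$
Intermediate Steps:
$z = -158634207875$ ($z = \left(-423335\right) 374725 = -158634207875$)
$\left(\left(-1\right) 365831 - 500455\right) \left(z + 442224\right) = \left(\left(-1\right) 365831 - 500455\right) \left(-158634207875 + 442224\right) = \left(-365831 - 500455\right) \left(-158633765651\right) = \left(-866286\right) \left(-158633765651\right) = 137422210310742186$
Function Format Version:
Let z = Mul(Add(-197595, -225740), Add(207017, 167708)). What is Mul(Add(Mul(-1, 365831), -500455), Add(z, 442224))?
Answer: 137422210310742186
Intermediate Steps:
z = -158634207875 (z = Mul(-423335, 374725) = -158634207875)
Mul(Add(Mul(-1, 365831), -500455), Add(z, 442224)) = Mul(Add(Mul(-1, 365831), -500455), Add(-158634207875, 442224)) = Mul(Add(-365831, -500455), -158633765651) = Mul(-866286, -158633765651) = 137422210310742186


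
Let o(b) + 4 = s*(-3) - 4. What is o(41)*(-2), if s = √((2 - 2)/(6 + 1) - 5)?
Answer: 16 + 6*I*√5 ≈ 16.0 + 13.416*I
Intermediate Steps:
s = I*√5 (s = √(0/7 - 5) = √(0*(⅐) - 5) = √(0 - 5) = √(-5) = I*√5 ≈ 2.2361*I)
o(b) = -8 - 3*I*√5 (o(b) = -4 + ((I*√5)*(-3) - 4) = -4 + (-3*I*√5 - 4) = -4 + (-4 - 3*I*√5) = -8 - 3*I*√5)
o(41)*(-2) = (-8 - 3*I*√5)*(-2) = 16 + 6*I*√5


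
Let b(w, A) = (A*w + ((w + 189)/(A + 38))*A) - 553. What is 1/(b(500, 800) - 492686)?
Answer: -419/38791541 ≈ -1.0801e-5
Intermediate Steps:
b(w, A) = -553 + A*w + A*(189 + w)/(38 + A) (b(w, A) = (A*w + ((189 + w)/(38 + A))*A) - 553 = (A*w + A*(189 + w)/(38 + A)) - 553 = -553 + A*w + A*(189 + w)/(38 + A))
1/(b(500, 800) - 492686) = 1/((-21014 - 364*800 + 500*800**2 + 39*800*500)/(38 + 800) - 492686) = 1/((-21014 - 291200 + 500*640000 + 15600000)/838 - 492686) = 1/((-21014 - 291200 + 320000000 + 15600000)/838 - 492686) = 1/((1/838)*335287786 - 492686) = 1/(167643893/419 - 492686) = 1/(-38791541/419) = -419/38791541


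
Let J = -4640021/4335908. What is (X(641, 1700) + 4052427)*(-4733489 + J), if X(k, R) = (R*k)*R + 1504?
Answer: -38103665798974693002723/4335908 ≈ -8.7879e+15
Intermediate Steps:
X(k, R) = 1504 + k*R² (X(k, R) = k*R² + 1504 = 1504 + k*R²)
J = -4640021/4335908 (J = -4640021*1/4335908 = -4640021/4335908 ≈ -1.0701)
(X(641, 1700) + 4052427)*(-4733489 + J) = ((1504 + 641*1700²) + 4052427)*(-4733489 - 4640021/4335908) = ((1504 + 641*2890000) + 4052427)*(-20523977463033/4335908) = ((1504 + 1852490000) + 4052427)*(-20523977463033/4335908) = (1852491504 + 4052427)*(-20523977463033/4335908) = 1856543931*(-20523977463033/4335908) = -38103665798974693002723/4335908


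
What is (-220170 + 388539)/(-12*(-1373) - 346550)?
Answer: -168369/330074 ≈ -0.51009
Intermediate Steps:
(-220170 + 388539)/(-12*(-1373) - 346550) = 168369/(16476 - 346550) = 168369/(-330074) = 168369*(-1/330074) = -168369/330074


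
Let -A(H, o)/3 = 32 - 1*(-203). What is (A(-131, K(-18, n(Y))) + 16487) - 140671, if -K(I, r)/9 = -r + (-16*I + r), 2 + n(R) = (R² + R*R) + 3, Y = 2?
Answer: -124889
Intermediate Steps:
n(R) = 1 + 2*R² (n(R) = -2 + ((R² + R*R) + 3) = -2 + ((R² + R²) + 3) = -2 + (2*R² + 3) = -2 + (3 + 2*R²) = 1 + 2*R²)
K(I, r) = 144*I (K(I, r) = -9*(-r + (-16*I + r)) = -9*(-r + (r - 16*I)) = -(-144)*I = 144*I)
A(H, o) = -705 (A(H, o) = -3*(32 - 1*(-203)) = -3*(32 + 203) = -3*235 = -705)
(A(-131, K(-18, n(Y))) + 16487) - 140671 = (-705 + 16487) - 140671 = 15782 - 140671 = -124889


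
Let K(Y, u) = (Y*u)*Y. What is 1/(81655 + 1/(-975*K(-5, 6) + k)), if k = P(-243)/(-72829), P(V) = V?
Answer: 10651241007/869727084353756 ≈ 1.2247e-5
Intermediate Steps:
K(Y, u) = u*Y²
k = 243/72829 (k = -243/(-72829) = -243*(-1/72829) = 243/72829 ≈ 0.0033366)
1/(81655 + 1/(-975*K(-5, 6) + k)) = 1/(81655 + 1/(-5850*(-5)² + 243/72829)) = 1/(81655 + 1/(-5850*25 + 243/72829)) = 1/(81655 + 1/(-975*150 + 243/72829)) = 1/(81655 + 1/(-146250 + 243/72829)) = 1/(81655 + 1/(-10651241007/72829)) = 1/(81655 - 72829/10651241007) = 1/(869727084353756/10651241007) = 10651241007/869727084353756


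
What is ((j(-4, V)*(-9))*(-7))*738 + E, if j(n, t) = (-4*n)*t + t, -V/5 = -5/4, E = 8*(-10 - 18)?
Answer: 9879527/2 ≈ 4.9398e+6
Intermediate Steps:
E = -224 (E = 8*(-28) = -224)
V = 25/4 (V = -(-25)/4 = -5*(-5/4) = 25/4 ≈ 6.2500)
j(n, t) = t - 4*n*t (j(n, t) = -4*n*t + t = t - 4*n*t)
((j(-4, V)*(-9))*(-7))*738 + E = (((25*(1 - 4*(-4))/4)*(-9))*(-7))*738 - 224 = (((25*(1 + 16)/4)*(-9))*(-7))*738 - 224 = ((((25/4)*17)*(-9))*(-7))*738 - 224 = (((425/4)*(-9))*(-7))*738 - 224 = -3825/4*(-7)*738 - 224 = (26775/4)*738 - 224 = 9879975/2 - 224 = 9879527/2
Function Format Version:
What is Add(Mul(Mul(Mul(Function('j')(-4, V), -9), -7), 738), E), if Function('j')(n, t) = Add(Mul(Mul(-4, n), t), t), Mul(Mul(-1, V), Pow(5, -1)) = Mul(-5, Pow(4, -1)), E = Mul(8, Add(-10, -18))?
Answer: Rational(9879527, 2) ≈ 4.9398e+6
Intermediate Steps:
E = -224 (E = Mul(8, -28) = -224)
V = Rational(25, 4) (V = Mul(-5, Mul(-5, Pow(4, -1))) = Mul(-5, Mul(-5, Rational(1, 4))) = Mul(-5, Rational(-5, 4)) = Rational(25, 4) ≈ 6.2500)
Function('j')(n, t) = Add(t, Mul(-4, n, t)) (Function('j')(n, t) = Add(Mul(-4, n, t), t) = Add(t, Mul(-4, n, t)))
Add(Mul(Mul(Mul(Function('j')(-4, V), -9), -7), 738), E) = Add(Mul(Mul(Mul(Mul(Rational(25, 4), Add(1, Mul(-4, -4))), -9), -7), 738), -224) = Add(Mul(Mul(Mul(Mul(Rational(25, 4), Add(1, 16)), -9), -7), 738), -224) = Add(Mul(Mul(Mul(Mul(Rational(25, 4), 17), -9), -7), 738), -224) = Add(Mul(Mul(Mul(Rational(425, 4), -9), -7), 738), -224) = Add(Mul(Mul(Rational(-3825, 4), -7), 738), -224) = Add(Mul(Rational(26775, 4), 738), -224) = Add(Rational(9879975, 2), -224) = Rational(9879527, 2)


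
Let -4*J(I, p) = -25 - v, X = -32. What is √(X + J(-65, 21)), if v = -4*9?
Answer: I*√139/2 ≈ 5.8949*I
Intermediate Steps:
v = -36
J(I, p) = -11/4 (J(I, p) = -(-25 - 1*(-36))/4 = -(-25 + 36)/4 = -¼*11 = -11/4)
√(X + J(-65, 21)) = √(-32 - 11/4) = √(-139/4) = I*√139/2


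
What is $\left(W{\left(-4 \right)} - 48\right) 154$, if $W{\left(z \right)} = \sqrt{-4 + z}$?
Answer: $-7392 + 308 i \sqrt{2} \approx -7392.0 + 435.58 i$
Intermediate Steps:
$\left(W{\left(-4 \right)} - 48\right) 154 = \left(\sqrt{-4 - 4} - 48\right) 154 = \left(\sqrt{-8} - 48\right) 154 = \left(2 i \sqrt{2} - 48\right) 154 = \left(-48 + 2 i \sqrt{2}\right) 154 = -7392 + 308 i \sqrt{2}$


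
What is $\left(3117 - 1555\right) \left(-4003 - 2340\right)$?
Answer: $-9907766$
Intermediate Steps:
$\left(3117 - 1555\right) \left(-4003 - 2340\right) = 1562 \left(-4003 - 2340\right) = 1562 \left(-6343\right) = -9907766$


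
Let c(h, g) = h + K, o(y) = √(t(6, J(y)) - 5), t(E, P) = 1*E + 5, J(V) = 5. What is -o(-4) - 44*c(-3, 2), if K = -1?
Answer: 176 - √6 ≈ 173.55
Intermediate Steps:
t(E, P) = 5 + E (t(E, P) = E + 5 = 5 + E)
o(y) = √6 (o(y) = √((5 + 6) - 5) = √(11 - 5) = √6)
c(h, g) = -1 + h (c(h, g) = h - 1 = -1 + h)
-o(-4) - 44*c(-3, 2) = -√6 - 44*(-1 - 3) = -√6 - 44*(-4) = -√6 + 176 = 176 - √6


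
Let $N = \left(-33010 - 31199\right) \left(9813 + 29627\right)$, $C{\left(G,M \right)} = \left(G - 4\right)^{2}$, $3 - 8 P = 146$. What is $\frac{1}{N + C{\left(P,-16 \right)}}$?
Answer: $- \frac{64}{162073758815} \approx -3.9488 \cdot 10^{-10}$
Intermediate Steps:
$P = - \frac{143}{8}$ ($P = \frac{3}{8} - \frac{73}{4} = - \frac{143}{8} \approx -17.875$)
$C{\left(G,M \right)} = \left(-4 + G\right)^{2}$
$N = -2532402960$ ($N = \left(-64209\right) 39440 = -2532402960$)
$\frac{1}{N + C{\left(P,-16 \right)}} = \frac{1}{-2532402960 + \left(-4 - \frac{143}{8}\right)^{2}} = \frac{1}{-2532402960 + \left(- \frac{175}{8}\right)^{2}} = \frac{1}{-2532402960 + \frac{30625}{64}} = \frac{1}{- \frac{162073758815}{64}} = - \frac{64}{162073758815}$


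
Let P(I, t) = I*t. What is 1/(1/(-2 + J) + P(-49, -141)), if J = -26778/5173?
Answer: 37124/256484543 ≈ 0.00014474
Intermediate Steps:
J = -26778/5173 (J = -26778*1/5173 = -26778/5173 ≈ -5.1765)
1/(1/(-2 + J) + P(-49, -141)) = 1/(1/(-2 - 26778/5173) - 49*(-141)) = 1/(1/(-37124/5173) + 6909) = 1/(-5173/37124 + 6909) = 1/(256484543/37124) = 37124/256484543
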